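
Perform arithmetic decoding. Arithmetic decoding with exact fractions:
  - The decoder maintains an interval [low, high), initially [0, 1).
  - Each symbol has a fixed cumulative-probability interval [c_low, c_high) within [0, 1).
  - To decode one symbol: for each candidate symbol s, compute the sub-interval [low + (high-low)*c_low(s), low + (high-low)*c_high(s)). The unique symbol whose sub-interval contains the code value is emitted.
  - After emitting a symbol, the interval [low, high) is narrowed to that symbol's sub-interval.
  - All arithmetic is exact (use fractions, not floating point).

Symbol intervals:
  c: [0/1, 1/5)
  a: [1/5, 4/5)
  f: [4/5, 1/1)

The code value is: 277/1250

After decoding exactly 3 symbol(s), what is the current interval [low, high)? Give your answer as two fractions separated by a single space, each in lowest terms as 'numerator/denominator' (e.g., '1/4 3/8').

Step 1: interval [0/1, 1/1), width = 1/1 - 0/1 = 1/1
  'c': [0/1 + 1/1*0/1, 0/1 + 1/1*1/5) = [0/1, 1/5)
  'a': [0/1 + 1/1*1/5, 0/1 + 1/1*4/5) = [1/5, 4/5) <- contains code 277/1250
  'f': [0/1 + 1/1*4/5, 0/1 + 1/1*1/1) = [4/5, 1/1)
  emit 'a', narrow to [1/5, 4/5)
Step 2: interval [1/5, 4/5), width = 4/5 - 1/5 = 3/5
  'c': [1/5 + 3/5*0/1, 1/5 + 3/5*1/5) = [1/5, 8/25) <- contains code 277/1250
  'a': [1/5 + 3/5*1/5, 1/5 + 3/5*4/5) = [8/25, 17/25)
  'f': [1/5 + 3/5*4/5, 1/5 + 3/5*1/1) = [17/25, 4/5)
  emit 'c', narrow to [1/5, 8/25)
Step 3: interval [1/5, 8/25), width = 8/25 - 1/5 = 3/25
  'c': [1/5 + 3/25*0/1, 1/5 + 3/25*1/5) = [1/5, 28/125) <- contains code 277/1250
  'a': [1/5 + 3/25*1/5, 1/5 + 3/25*4/5) = [28/125, 37/125)
  'f': [1/5 + 3/25*4/5, 1/5 + 3/25*1/1) = [37/125, 8/25)
  emit 'c', narrow to [1/5, 28/125)

Answer: 1/5 28/125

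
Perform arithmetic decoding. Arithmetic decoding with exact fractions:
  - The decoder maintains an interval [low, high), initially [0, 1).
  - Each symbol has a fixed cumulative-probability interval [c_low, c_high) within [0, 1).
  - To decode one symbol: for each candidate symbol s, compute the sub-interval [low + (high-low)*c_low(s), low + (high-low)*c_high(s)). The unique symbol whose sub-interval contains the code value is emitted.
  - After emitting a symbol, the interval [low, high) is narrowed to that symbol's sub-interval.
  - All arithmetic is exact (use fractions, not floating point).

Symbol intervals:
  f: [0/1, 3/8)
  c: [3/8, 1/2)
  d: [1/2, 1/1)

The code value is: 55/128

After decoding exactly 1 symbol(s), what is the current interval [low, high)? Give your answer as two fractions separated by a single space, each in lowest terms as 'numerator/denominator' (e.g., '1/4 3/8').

Step 1: interval [0/1, 1/1), width = 1/1 - 0/1 = 1/1
  'f': [0/1 + 1/1*0/1, 0/1 + 1/1*3/8) = [0/1, 3/8)
  'c': [0/1 + 1/1*3/8, 0/1 + 1/1*1/2) = [3/8, 1/2) <- contains code 55/128
  'd': [0/1 + 1/1*1/2, 0/1 + 1/1*1/1) = [1/2, 1/1)
  emit 'c', narrow to [3/8, 1/2)

Answer: 3/8 1/2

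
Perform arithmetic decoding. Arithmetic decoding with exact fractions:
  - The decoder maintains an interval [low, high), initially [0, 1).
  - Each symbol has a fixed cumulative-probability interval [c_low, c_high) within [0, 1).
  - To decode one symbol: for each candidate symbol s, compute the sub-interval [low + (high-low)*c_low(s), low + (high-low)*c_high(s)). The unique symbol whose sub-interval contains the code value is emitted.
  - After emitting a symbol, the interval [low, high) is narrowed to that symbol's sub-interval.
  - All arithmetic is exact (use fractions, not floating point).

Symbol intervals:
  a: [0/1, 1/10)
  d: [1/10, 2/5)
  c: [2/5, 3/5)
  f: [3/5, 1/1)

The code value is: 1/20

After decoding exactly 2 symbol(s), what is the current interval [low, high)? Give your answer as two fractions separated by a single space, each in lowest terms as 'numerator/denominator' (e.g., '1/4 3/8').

Answer: 1/25 3/50

Derivation:
Step 1: interval [0/1, 1/1), width = 1/1 - 0/1 = 1/1
  'a': [0/1 + 1/1*0/1, 0/1 + 1/1*1/10) = [0/1, 1/10) <- contains code 1/20
  'd': [0/1 + 1/1*1/10, 0/1 + 1/1*2/5) = [1/10, 2/5)
  'c': [0/1 + 1/1*2/5, 0/1 + 1/1*3/5) = [2/5, 3/5)
  'f': [0/1 + 1/1*3/5, 0/1 + 1/1*1/1) = [3/5, 1/1)
  emit 'a', narrow to [0/1, 1/10)
Step 2: interval [0/1, 1/10), width = 1/10 - 0/1 = 1/10
  'a': [0/1 + 1/10*0/1, 0/1 + 1/10*1/10) = [0/1, 1/100)
  'd': [0/1 + 1/10*1/10, 0/1 + 1/10*2/5) = [1/100, 1/25)
  'c': [0/1 + 1/10*2/5, 0/1 + 1/10*3/5) = [1/25, 3/50) <- contains code 1/20
  'f': [0/1 + 1/10*3/5, 0/1 + 1/10*1/1) = [3/50, 1/10)
  emit 'c', narrow to [1/25, 3/50)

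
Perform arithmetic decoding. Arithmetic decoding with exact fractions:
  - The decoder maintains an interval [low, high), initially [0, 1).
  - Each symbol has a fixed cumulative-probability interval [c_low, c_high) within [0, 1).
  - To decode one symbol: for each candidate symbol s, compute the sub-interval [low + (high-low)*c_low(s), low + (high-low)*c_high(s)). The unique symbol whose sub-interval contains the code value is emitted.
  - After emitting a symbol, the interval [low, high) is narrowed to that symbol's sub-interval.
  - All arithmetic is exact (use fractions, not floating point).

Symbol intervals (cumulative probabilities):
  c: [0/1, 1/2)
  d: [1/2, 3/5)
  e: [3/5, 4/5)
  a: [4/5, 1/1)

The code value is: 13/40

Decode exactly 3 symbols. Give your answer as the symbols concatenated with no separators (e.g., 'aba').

Answer: cec

Derivation:
Step 1: interval [0/1, 1/1), width = 1/1 - 0/1 = 1/1
  'c': [0/1 + 1/1*0/1, 0/1 + 1/1*1/2) = [0/1, 1/2) <- contains code 13/40
  'd': [0/1 + 1/1*1/2, 0/1 + 1/1*3/5) = [1/2, 3/5)
  'e': [0/1 + 1/1*3/5, 0/1 + 1/1*4/5) = [3/5, 4/5)
  'a': [0/1 + 1/1*4/5, 0/1 + 1/1*1/1) = [4/5, 1/1)
  emit 'c', narrow to [0/1, 1/2)
Step 2: interval [0/1, 1/2), width = 1/2 - 0/1 = 1/2
  'c': [0/1 + 1/2*0/1, 0/1 + 1/2*1/2) = [0/1, 1/4)
  'd': [0/1 + 1/2*1/2, 0/1 + 1/2*3/5) = [1/4, 3/10)
  'e': [0/1 + 1/2*3/5, 0/1 + 1/2*4/5) = [3/10, 2/5) <- contains code 13/40
  'a': [0/1 + 1/2*4/5, 0/1 + 1/2*1/1) = [2/5, 1/2)
  emit 'e', narrow to [3/10, 2/5)
Step 3: interval [3/10, 2/5), width = 2/5 - 3/10 = 1/10
  'c': [3/10 + 1/10*0/1, 3/10 + 1/10*1/2) = [3/10, 7/20) <- contains code 13/40
  'd': [3/10 + 1/10*1/2, 3/10 + 1/10*3/5) = [7/20, 9/25)
  'e': [3/10 + 1/10*3/5, 3/10 + 1/10*4/5) = [9/25, 19/50)
  'a': [3/10 + 1/10*4/5, 3/10 + 1/10*1/1) = [19/50, 2/5)
  emit 'c', narrow to [3/10, 7/20)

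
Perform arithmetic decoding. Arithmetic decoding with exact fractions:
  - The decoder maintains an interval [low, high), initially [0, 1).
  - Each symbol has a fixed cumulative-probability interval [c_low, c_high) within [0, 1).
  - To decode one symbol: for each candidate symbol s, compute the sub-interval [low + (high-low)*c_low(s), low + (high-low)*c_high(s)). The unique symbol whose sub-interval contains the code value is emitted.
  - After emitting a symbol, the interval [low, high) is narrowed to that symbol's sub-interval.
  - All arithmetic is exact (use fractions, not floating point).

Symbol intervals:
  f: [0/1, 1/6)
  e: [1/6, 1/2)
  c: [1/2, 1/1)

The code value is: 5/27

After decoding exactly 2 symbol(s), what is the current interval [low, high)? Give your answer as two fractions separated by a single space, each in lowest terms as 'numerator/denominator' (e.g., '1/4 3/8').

Answer: 1/6 2/9

Derivation:
Step 1: interval [0/1, 1/1), width = 1/1 - 0/1 = 1/1
  'f': [0/1 + 1/1*0/1, 0/1 + 1/1*1/6) = [0/1, 1/6)
  'e': [0/1 + 1/1*1/6, 0/1 + 1/1*1/2) = [1/6, 1/2) <- contains code 5/27
  'c': [0/1 + 1/1*1/2, 0/1 + 1/1*1/1) = [1/2, 1/1)
  emit 'e', narrow to [1/6, 1/2)
Step 2: interval [1/6, 1/2), width = 1/2 - 1/6 = 1/3
  'f': [1/6 + 1/3*0/1, 1/6 + 1/3*1/6) = [1/6, 2/9) <- contains code 5/27
  'e': [1/6 + 1/3*1/6, 1/6 + 1/3*1/2) = [2/9, 1/3)
  'c': [1/6 + 1/3*1/2, 1/6 + 1/3*1/1) = [1/3, 1/2)
  emit 'f', narrow to [1/6, 2/9)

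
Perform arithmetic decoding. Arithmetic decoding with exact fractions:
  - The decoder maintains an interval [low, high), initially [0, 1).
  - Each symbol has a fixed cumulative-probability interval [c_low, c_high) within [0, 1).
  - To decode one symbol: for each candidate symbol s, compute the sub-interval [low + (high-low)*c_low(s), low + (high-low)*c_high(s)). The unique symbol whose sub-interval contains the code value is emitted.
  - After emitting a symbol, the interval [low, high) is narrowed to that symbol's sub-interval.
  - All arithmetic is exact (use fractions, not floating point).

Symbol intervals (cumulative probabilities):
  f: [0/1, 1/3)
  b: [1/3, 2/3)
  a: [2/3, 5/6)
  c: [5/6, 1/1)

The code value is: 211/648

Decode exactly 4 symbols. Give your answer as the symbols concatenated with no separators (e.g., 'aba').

Step 1: interval [0/1, 1/1), width = 1/1 - 0/1 = 1/1
  'f': [0/1 + 1/1*0/1, 0/1 + 1/1*1/3) = [0/1, 1/3) <- contains code 211/648
  'b': [0/1 + 1/1*1/3, 0/1 + 1/1*2/3) = [1/3, 2/3)
  'a': [0/1 + 1/1*2/3, 0/1 + 1/1*5/6) = [2/3, 5/6)
  'c': [0/1 + 1/1*5/6, 0/1 + 1/1*1/1) = [5/6, 1/1)
  emit 'f', narrow to [0/1, 1/3)
Step 2: interval [0/1, 1/3), width = 1/3 - 0/1 = 1/3
  'f': [0/1 + 1/3*0/1, 0/1 + 1/3*1/3) = [0/1, 1/9)
  'b': [0/1 + 1/3*1/3, 0/1 + 1/3*2/3) = [1/9, 2/9)
  'a': [0/1 + 1/3*2/3, 0/1 + 1/3*5/6) = [2/9, 5/18)
  'c': [0/1 + 1/3*5/6, 0/1 + 1/3*1/1) = [5/18, 1/3) <- contains code 211/648
  emit 'c', narrow to [5/18, 1/3)
Step 3: interval [5/18, 1/3), width = 1/3 - 5/18 = 1/18
  'f': [5/18 + 1/18*0/1, 5/18 + 1/18*1/3) = [5/18, 8/27)
  'b': [5/18 + 1/18*1/3, 5/18 + 1/18*2/3) = [8/27, 17/54)
  'a': [5/18 + 1/18*2/3, 5/18 + 1/18*5/6) = [17/54, 35/108)
  'c': [5/18 + 1/18*5/6, 5/18 + 1/18*1/1) = [35/108, 1/3) <- contains code 211/648
  emit 'c', narrow to [35/108, 1/3)
Step 4: interval [35/108, 1/3), width = 1/3 - 35/108 = 1/108
  'f': [35/108 + 1/108*0/1, 35/108 + 1/108*1/3) = [35/108, 53/162) <- contains code 211/648
  'b': [35/108 + 1/108*1/3, 35/108 + 1/108*2/3) = [53/162, 107/324)
  'a': [35/108 + 1/108*2/3, 35/108 + 1/108*5/6) = [107/324, 215/648)
  'c': [35/108 + 1/108*5/6, 35/108 + 1/108*1/1) = [215/648, 1/3)
  emit 'f', narrow to [35/108, 53/162)

Answer: fccf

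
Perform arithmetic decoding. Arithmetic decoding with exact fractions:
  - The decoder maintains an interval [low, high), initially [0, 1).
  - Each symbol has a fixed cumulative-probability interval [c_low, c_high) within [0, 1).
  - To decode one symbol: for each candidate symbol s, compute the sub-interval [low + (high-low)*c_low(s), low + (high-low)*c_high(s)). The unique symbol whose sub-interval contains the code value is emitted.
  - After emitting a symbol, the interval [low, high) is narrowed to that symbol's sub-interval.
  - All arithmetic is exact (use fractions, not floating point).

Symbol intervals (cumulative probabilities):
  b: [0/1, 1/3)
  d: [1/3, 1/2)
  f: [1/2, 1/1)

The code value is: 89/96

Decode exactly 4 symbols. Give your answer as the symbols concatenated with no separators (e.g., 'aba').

Step 1: interval [0/1, 1/1), width = 1/1 - 0/1 = 1/1
  'b': [0/1 + 1/1*0/1, 0/1 + 1/1*1/3) = [0/1, 1/3)
  'd': [0/1 + 1/1*1/3, 0/1 + 1/1*1/2) = [1/3, 1/2)
  'f': [0/1 + 1/1*1/2, 0/1 + 1/1*1/1) = [1/2, 1/1) <- contains code 89/96
  emit 'f', narrow to [1/2, 1/1)
Step 2: interval [1/2, 1/1), width = 1/1 - 1/2 = 1/2
  'b': [1/2 + 1/2*0/1, 1/2 + 1/2*1/3) = [1/2, 2/3)
  'd': [1/2 + 1/2*1/3, 1/2 + 1/2*1/2) = [2/3, 3/4)
  'f': [1/2 + 1/2*1/2, 1/2 + 1/2*1/1) = [3/4, 1/1) <- contains code 89/96
  emit 'f', narrow to [3/4, 1/1)
Step 3: interval [3/4, 1/1), width = 1/1 - 3/4 = 1/4
  'b': [3/4 + 1/4*0/1, 3/4 + 1/4*1/3) = [3/4, 5/6)
  'd': [3/4 + 1/4*1/3, 3/4 + 1/4*1/2) = [5/6, 7/8)
  'f': [3/4 + 1/4*1/2, 3/4 + 1/4*1/1) = [7/8, 1/1) <- contains code 89/96
  emit 'f', narrow to [7/8, 1/1)
Step 4: interval [7/8, 1/1), width = 1/1 - 7/8 = 1/8
  'b': [7/8 + 1/8*0/1, 7/8 + 1/8*1/3) = [7/8, 11/12)
  'd': [7/8 + 1/8*1/3, 7/8 + 1/8*1/2) = [11/12, 15/16) <- contains code 89/96
  'f': [7/8 + 1/8*1/2, 7/8 + 1/8*1/1) = [15/16, 1/1)
  emit 'd', narrow to [11/12, 15/16)

Answer: fffd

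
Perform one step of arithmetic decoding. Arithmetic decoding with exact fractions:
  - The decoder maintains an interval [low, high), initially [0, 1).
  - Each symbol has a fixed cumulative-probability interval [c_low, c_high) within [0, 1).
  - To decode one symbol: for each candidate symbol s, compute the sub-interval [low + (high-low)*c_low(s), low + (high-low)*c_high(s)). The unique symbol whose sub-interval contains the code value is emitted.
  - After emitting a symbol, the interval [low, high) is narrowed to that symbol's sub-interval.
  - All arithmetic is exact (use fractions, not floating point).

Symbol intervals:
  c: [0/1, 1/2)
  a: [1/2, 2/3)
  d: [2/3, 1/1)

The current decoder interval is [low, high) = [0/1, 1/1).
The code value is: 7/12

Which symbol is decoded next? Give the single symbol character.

Answer: a

Derivation:
Interval width = high − low = 1/1 − 0/1 = 1/1
Scaled code = (code − low) / width = (7/12 − 0/1) / 1/1 = 7/12
  c: [0/1, 1/2) 
  a: [1/2, 2/3) ← scaled code falls here ✓
  d: [2/3, 1/1) 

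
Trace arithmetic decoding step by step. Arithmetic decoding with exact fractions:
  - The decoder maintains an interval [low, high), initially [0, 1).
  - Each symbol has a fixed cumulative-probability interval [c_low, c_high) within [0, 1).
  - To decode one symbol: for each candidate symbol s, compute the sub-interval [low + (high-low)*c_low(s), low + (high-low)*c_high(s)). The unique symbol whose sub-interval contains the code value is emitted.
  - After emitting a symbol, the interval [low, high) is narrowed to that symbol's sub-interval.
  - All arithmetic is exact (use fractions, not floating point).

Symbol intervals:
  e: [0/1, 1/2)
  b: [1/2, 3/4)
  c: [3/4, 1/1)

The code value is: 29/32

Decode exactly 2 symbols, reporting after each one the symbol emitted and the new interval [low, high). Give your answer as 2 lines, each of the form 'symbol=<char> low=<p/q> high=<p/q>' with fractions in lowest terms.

Step 1: interval [0/1, 1/1), width = 1/1 - 0/1 = 1/1
  'e': [0/1 + 1/1*0/1, 0/1 + 1/1*1/2) = [0/1, 1/2)
  'b': [0/1 + 1/1*1/2, 0/1 + 1/1*3/4) = [1/2, 3/4)
  'c': [0/1 + 1/1*3/4, 0/1 + 1/1*1/1) = [3/4, 1/1) <- contains code 29/32
  emit 'c', narrow to [3/4, 1/1)
Step 2: interval [3/4, 1/1), width = 1/1 - 3/4 = 1/4
  'e': [3/4 + 1/4*0/1, 3/4 + 1/4*1/2) = [3/4, 7/8)
  'b': [3/4 + 1/4*1/2, 3/4 + 1/4*3/4) = [7/8, 15/16) <- contains code 29/32
  'c': [3/4 + 1/4*3/4, 3/4 + 1/4*1/1) = [15/16, 1/1)
  emit 'b', narrow to [7/8, 15/16)

Answer: symbol=c low=3/4 high=1/1
symbol=b low=7/8 high=15/16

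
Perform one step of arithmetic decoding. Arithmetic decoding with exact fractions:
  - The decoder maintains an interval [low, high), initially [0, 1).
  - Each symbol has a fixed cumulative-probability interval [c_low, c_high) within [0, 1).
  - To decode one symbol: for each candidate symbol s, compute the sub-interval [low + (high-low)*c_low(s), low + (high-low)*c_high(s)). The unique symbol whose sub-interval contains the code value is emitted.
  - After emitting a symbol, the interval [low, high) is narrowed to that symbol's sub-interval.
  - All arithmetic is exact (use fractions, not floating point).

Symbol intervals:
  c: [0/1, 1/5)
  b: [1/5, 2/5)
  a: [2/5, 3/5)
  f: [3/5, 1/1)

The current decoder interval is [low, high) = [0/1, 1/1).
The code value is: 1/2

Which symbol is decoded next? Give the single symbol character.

Answer: a

Derivation:
Interval width = high − low = 1/1 − 0/1 = 1/1
Scaled code = (code − low) / width = (1/2 − 0/1) / 1/1 = 1/2
  c: [0/1, 1/5) 
  b: [1/5, 2/5) 
  a: [2/5, 3/5) ← scaled code falls here ✓
  f: [3/5, 1/1) 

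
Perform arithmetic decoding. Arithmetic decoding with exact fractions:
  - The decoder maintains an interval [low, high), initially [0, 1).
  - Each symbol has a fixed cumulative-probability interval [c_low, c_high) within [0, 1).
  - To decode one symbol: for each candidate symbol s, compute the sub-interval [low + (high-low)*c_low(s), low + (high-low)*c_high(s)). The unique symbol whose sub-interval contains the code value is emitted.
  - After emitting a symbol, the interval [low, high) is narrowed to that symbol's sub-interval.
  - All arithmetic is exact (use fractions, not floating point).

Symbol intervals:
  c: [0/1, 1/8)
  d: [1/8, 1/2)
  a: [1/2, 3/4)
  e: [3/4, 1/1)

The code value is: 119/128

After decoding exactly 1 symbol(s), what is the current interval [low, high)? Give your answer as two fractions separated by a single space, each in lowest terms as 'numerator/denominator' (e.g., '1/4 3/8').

Step 1: interval [0/1, 1/1), width = 1/1 - 0/1 = 1/1
  'c': [0/1 + 1/1*0/1, 0/1 + 1/1*1/8) = [0/1, 1/8)
  'd': [0/1 + 1/1*1/8, 0/1 + 1/1*1/2) = [1/8, 1/2)
  'a': [0/1 + 1/1*1/2, 0/1 + 1/1*3/4) = [1/2, 3/4)
  'e': [0/1 + 1/1*3/4, 0/1 + 1/1*1/1) = [3/4, 1/1) <- contains code 119/128
  emit 'e', narrow to [3/4, 1/1)

Answer: 3/4 1/1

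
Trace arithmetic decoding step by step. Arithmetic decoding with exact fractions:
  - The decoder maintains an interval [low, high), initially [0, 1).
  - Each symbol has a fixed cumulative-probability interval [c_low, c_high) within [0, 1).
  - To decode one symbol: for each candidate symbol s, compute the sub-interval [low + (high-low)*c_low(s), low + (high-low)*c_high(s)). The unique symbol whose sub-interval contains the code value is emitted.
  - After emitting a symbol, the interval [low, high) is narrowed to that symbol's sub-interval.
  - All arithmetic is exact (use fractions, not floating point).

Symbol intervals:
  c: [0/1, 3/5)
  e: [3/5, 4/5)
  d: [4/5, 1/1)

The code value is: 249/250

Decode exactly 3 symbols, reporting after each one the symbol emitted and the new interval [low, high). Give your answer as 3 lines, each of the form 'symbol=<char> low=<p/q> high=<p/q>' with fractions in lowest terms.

Step 1: interval [0/1, 1/1), width = 1/1 - 0/1 = 1/1
  'c': [0/1 + 1/1*0/1, 0/1 + 1/1*3/5) = [0/1, 3/5)
  'e': [0/1 + 1/1*3/5, 0/1 + 1/1*4/5) = [3/5, 4/5)
  'd': [0/1 + 1/1*4/5, 0/1 + 1/1*1/1) = [4/5, 1/1) <- contains code 249/250
  emit 'd', narrow to [4/5, 1/1)
Step 2: interval [4/5, 1/1), width = 1/1 - 4/5 = 1/5
  'c': [4/5 + 1/5*0/1, 4/5 + 1/5*3/5) = [4/5, 23/25)
  'e': [4/5 + 1/5*3/5, 4/5 + 1/5*4/5) = [23/25, 24/25)
  'd': [4/5 + 1/5*4/5, 4/5 + 1/5*1/1) = [24/25, 1/1) <- contains code 249/250
  emit 'd', narrow to [24/25, 1/1)
Step 3: interval [24/25, 1/1), width = 1/1 - 24/25 = 1/25
  'c': [24/25 + 1/25*0/1, 24/25 + 1/25*3/5) = [24/25, 123/125)
  'e': [24/25 + 1/25*3/5, 24/25 + 1/25*4/5) = [123/125, 124/125)
  'd': [24/25 + 1/25*4/5, 24/25 + 1/25*1/1) = [124/125, 1/1) <- contains code 249/250
  emit 'd', narrow to [124/125, 1/1)

Answer: symbol=d low=4/5 high=1/1
symbol=d low=24/25 high=1/1
symbol=d low=124/125 high=1/1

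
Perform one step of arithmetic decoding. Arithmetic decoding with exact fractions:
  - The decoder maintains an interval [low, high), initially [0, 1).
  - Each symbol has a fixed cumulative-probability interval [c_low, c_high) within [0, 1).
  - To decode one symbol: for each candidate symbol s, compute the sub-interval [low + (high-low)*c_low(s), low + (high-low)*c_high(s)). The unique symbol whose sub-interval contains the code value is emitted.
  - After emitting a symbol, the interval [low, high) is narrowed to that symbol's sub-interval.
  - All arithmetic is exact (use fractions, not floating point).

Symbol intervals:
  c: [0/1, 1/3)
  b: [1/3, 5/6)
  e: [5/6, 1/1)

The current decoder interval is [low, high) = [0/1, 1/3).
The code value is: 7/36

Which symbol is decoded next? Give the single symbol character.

Answer: b

Derivation:
Interval width = high − low = 1/3 − 0/1 = 1/3
Scaled code = (code − low) / width = (7/36 − 0/1) / 1/3 = 7/12
  c: [0/1, 1/3) 
  b: [1/3, 5/6) ← scaled code falls here ✓
  e: [5/6, 1/1) 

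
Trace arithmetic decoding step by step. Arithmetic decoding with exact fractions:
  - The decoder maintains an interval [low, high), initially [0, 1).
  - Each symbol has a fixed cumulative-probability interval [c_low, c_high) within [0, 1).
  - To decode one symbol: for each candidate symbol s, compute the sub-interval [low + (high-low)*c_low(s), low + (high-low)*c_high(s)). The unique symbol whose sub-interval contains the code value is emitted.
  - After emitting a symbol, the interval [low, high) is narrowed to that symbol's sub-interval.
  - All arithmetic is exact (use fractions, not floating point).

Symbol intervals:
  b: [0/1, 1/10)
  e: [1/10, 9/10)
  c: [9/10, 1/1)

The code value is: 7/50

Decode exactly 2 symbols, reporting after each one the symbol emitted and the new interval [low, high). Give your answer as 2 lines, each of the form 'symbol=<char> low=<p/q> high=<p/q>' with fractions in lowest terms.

Answer: symbol=e low=1/10 high=9/10
symbol=b low=1/10 high=9/50

Derivation:
Step 1: interval [0/1, 1/1), width = 1/1 - 0/1 = 1/1
  'b': [0/1 + 1/1*0/1, 0/1 + 1/1*1/10) = [0/1, 1/10)
  'e': [0/1 + 1/1*1/10, 0/1 + 1/1*9/10) = [1/10, 9/10) <- contains code 7/50
  'c': [0/1 + 1/1*9/10, 0/1 + 1/1*1/1) = [9/10, 1/1)
  emit 'e', narrow to [1/10, 9/10)
Step 2: interval [1/10, 9/10), width = 9/10 - 1/10 = 4/5
  'b': [1/10 + 4/5*0/1, 1/10 + 4/5*1/10) = [1/10, 9/50) <- contains code 7/50
  'e': [1/10 + 4/5*1/10, 1/10 + 4/5*9/10) = [9/50, 41/50)
  'c': [1/10 + 4/5*9/10, 1/10 + 4/5*1/1) = [41/50, 9/10)
  emit 'b', narrow to [1/10, 9/50)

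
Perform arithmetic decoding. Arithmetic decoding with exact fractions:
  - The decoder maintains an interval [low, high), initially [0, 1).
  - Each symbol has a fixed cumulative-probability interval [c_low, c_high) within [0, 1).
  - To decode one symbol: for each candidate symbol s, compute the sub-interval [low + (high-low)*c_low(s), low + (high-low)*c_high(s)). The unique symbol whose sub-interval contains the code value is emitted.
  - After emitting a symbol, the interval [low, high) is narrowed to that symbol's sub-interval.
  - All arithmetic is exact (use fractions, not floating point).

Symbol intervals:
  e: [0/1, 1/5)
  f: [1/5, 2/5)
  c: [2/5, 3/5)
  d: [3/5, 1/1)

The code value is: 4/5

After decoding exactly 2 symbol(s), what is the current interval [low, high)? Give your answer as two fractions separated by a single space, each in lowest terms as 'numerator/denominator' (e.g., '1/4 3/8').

Answer: 19/25 21/25

Derivation:
Step 1: interval [0/1, 1/1), width = 1/1 - 0/1 = 1/1
  'e': [0/1 + 1/1*0/1, 0/1 + 1/1*1/5) = [0/1, 1/5)
  'f': [0/1 + 1/1*1/5, 0/1 + 1/1*2/5) = [1/5, 2/5)
  'c': [0/1 + 1/1*2/5, 0/1 + 1/1*3/5) = [2/5, 3/5)
  'd': [0/1 + 1/1*3/5, 0/1 + 1/1*1/1) = [3/5, 1/1) <- contains code 4/5
  emit 'd', narrow to [3/5, 1/1)
Step 2: interval [3/5, 1/1), width = 1/1 - 3/5 = 2/5
  'e': [3/5 + 2/5*0/1, 3/5 + 2/5*1/5) = [3/5, 17/25)
  'f': [3/5 + 2/5*1/5, 3/5 + 2/5*2/5) = [17/25, 19/25)
  'c': [3/5 + 2/5*2/5, 3/5 + 2/5*3/5) = [19/25, 21/25) <- contains code 4/5
  'd': [3/5 + 2/5*3/5, 3/5 + 2/5*1/1) = [21/25, 1/1)
  emit 'c', narrow to [19/25, 21/25)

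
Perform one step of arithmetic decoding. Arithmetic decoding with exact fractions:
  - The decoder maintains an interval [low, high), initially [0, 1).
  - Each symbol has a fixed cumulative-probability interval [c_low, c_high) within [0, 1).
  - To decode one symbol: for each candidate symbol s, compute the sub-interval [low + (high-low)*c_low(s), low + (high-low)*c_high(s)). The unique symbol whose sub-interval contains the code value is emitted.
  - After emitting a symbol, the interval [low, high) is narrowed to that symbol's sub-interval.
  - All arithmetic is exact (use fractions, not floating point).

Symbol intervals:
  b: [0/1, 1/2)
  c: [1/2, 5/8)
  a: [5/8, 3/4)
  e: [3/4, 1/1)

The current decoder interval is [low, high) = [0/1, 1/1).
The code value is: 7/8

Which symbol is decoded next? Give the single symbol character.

Answer: e

Derivation:
Interval width = high − low = 1/1 − 0/1 = 1/1
Scaled code = (code − low) / width = (7/8 − 0/1) / 1/1 = 7/8
  b: [0/1, 1/2) 
  c: [1/2, 5/8) 
  a: [5/8, 3/4) 
  e: [3/4, 1/1) ← scaled code falls here ✓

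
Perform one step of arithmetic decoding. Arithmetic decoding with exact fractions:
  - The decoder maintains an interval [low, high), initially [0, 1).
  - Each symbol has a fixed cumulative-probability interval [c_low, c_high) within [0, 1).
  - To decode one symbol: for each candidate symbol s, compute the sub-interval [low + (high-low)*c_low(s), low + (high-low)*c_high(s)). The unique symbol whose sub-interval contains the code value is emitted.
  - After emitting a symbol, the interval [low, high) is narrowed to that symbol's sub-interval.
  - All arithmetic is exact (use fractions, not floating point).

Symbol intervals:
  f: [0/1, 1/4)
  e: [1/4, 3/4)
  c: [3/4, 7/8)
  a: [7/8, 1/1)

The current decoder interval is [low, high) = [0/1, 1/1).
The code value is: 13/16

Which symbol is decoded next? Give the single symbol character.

Answer: c

Derivation:
Interval width = high − low = 1/1 − 0/1 = 1/1
Scaled code = (code − low) / width = (13/16 − 0/1) / 1/1 = 13/16
  f: [0/1, 1/4) 
  e: [1/4, 3/4) 
  c: [3/4, 7/8) ← scaled code falls here ✓
  a: [7/8, 1/1) 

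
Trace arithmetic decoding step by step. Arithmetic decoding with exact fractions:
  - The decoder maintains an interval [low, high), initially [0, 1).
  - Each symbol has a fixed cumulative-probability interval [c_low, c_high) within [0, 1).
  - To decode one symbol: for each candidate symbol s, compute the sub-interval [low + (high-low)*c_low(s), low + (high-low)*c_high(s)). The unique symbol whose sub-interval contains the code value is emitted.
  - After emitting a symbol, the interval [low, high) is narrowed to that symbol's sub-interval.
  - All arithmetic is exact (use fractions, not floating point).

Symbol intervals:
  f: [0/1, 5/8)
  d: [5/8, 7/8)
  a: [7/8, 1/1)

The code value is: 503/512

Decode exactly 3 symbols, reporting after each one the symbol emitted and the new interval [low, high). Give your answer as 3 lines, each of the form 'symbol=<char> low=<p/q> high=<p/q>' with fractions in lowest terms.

Answer: symbol=a low=7/8 high=1/1
symbol=d low=61/64 high=63/64
symbol=a low=251/256 high=63/64

Derivation:
Step 1: interval [0/1, 1/1), width = 1/1 - 0/1 = 1/1
  'f': [0/1 + 1/1*0/1, 0/1 + 1/1*5/8) = [0/1, 5/8)
  'd': [0/1 + 1/1*5/8, 0/1 + 1/1*7/8) = [5/8, 7/8)
  'a': [0/1 + 1/1*7/8, 0/1 + 1/1*1/1) = [7/8, 1/1) <- contains code 503/512
  emit 'a', narrow to [7/8, 1/1)
Step 2: interval [7/8, 1/1), width = 1/1 - 7/8 = 1/8
  'f': [7/8 + 1/8*0/1, 7/8 + 1/8*5/8) = [7/8, 61/64)
  'd': [7/8 + 1/8*5/8, 7/8 + 1/8*7/8) = [61/64, 63/64) <- contains code 503/512
  'a': [7/8 + 1/8*7/8, 7/8 + 1/8*1/1) = [63/64, 1/1)
  emit 'd', narrow to [61/64, 63/64)
Step 3: interval [61/64, 63/64), width = 63/64 - 61/64 = 1/32
  'f': [61/64 + 1/32*0/1, 61/64 + 1/32*5/8) = [61/64, 249/256)
  'd': [61/64 + 1/32*5/8, 61/64 + 1/32*7/8) = [249/256, 251/256)
  'a': [61/64 + 1/32*7/8, 61/64 + 1/32*1/1) = [251/256, 63/64) <- contains code 503/512
  emit 'a', narrow to [251/256, 63/64)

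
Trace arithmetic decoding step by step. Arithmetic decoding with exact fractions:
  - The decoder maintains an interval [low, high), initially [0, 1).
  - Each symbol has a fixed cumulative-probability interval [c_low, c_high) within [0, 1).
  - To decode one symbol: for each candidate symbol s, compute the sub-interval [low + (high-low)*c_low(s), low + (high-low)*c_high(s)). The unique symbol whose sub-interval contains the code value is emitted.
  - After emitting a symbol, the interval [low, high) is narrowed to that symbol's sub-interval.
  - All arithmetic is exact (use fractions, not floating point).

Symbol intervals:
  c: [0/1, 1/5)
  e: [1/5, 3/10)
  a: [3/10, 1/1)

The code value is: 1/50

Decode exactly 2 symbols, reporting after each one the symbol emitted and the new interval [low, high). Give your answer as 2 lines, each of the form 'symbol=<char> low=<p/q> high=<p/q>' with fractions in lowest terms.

Answer: symbol=c low=0/1 high=1/5
symbol=c low=0/1 high=1/25

Derivation:
Step 1: interval [0/1, 1/1), width = 1/1 - 0/1 = 1/1
  'c': [0/1 + 1/1*0/1, 0/1 + 1/1*1/5) = [0/1, 1/5) <- contains code 1/50
  'e': [0/1 + 1/1*1/5, 0/1 + 1/1*3/10) = [1/5, 3/10)
  'a': [0/1 + 1/1*3/10, 0/1 + 1/1*1/1) = [3/10, 1/1)
  emit 'c', narrow to [0/1, 1/5)
Step 2: interval [0/1, 1/5), width = 1/5 - 0/1 = 1/5
  'c': [0/1 + 1/5*0/1, 0/1 + 1/5*1/5) = [0/1, 1/25) <- contains code 1/50
  'e': [0/1 + 1/5*1/5, 0/1 + 1/5*3/10) = [1/25, 3/50)
  'a': [0/1 + 1/5*3/10, 0/1 + 1/5*1/1) = [3/50, 1/5)
  emit 'c', narrow to [0/1, 1/25)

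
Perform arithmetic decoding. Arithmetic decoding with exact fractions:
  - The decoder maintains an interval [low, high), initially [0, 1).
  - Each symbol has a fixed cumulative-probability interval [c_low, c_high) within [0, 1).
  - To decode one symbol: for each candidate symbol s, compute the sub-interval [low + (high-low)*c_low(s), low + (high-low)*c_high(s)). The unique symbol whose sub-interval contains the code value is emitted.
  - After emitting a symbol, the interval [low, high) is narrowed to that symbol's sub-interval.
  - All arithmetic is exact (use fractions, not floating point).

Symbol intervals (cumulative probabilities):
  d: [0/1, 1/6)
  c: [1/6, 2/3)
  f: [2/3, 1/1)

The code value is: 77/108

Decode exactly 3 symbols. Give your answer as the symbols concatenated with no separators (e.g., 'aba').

Step 1: interval [0/1, 1/1), width = 1/1 - 0/1 = 1/1
  'd': [0/1 + 1/1*0/1, 0/1 + 1/1*1/6) = [0/1, 1/6)
  'c': [0/1 + 1/1*1/6, 0/1 + 1/1*2/3) = [1/6, 2/3)
  'f': [0/1 + 1/1*2/3, 0/1 + 1/1*1/1) = [2/3, 1/1) <- contains code 77/108
  emit 'f', narrow to [2/3, 1/1)
Step 2: interval [2/3, 1/1), width = 1/1 - 2/3 = 1/3
  'd': [2/3 + 1/3*0/1, 2/3 + 1/3*1/6) = [2/3, 13/18) <- contains code 77/108
  'c': [2/3 + 1/3*1/6, 2/3 + 1/3*2/3) = [13/18, 8/9)
  'f': [2/3 + 1/3*2/3, 2/3 + 1/3*1/1) = [8/9, 1/1)
  emit 'd', narrow to [2/3, 13/18)
Step 3: interval [2/3, 13/18), width = 13/18 - 2/3 = 1/18
  'd': [2/3 + 1/18*0/1, 2/3 + 1/18*1/6) = [2/3, 73/108)
  'c': [2/3 + 1/18*1/6, 2/3 + 1/18*2/3) = [73/108, 19/27)
  'f': [2/3 + 1/18*2/3, 2/3 + 1/18*1/1) = [19/27, 13/18) <- contains code 77/108
  emit 'f', narrow to [19/27, 13/18)

Answer: fdf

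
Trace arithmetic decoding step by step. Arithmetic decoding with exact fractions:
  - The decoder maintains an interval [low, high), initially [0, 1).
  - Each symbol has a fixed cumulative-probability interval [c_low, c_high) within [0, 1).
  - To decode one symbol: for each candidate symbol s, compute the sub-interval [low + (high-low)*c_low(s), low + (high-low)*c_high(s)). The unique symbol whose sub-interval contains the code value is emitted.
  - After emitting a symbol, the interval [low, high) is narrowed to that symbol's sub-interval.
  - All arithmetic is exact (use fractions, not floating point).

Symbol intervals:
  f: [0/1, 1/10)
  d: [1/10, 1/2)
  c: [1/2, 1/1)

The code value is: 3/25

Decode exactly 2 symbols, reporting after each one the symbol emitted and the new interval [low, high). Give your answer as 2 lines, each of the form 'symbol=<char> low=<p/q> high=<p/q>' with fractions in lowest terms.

Step 1: interval [0/1, 1/1), width = 1/1 - 0/1 = 1/1
  'f': [0/1 + 1/1*0/1, 0/1 + 1/1*1/10) = [0/1, 1/10)
  'd': [0/1 + 1/1*1/10, 0/1 + 1/1*1/2) = [1/10, 1/2) <- contains code 3/25
  'c': [0/1 + 1/1*1/2, 0/1 + 1/1*1/1) = [1/2, 1/1)
  emit 'd', narrow to [1/10, 1/2)
Step 2: interval [1/10, 1/2), width = 1/2 - 1/10 = 2/5
  'f': [1/10 + 2/5*0/1, 1/10 + 2/5*1/10) = [1/10, 7/50) <- contains code 3/25
  'd': [1/10 + 2/5*1/10, 1/10 + 2/5*1/2) = [7/50, 3/10)
  'c': [1/10 + 2/5*1/2, 1/10 + 2/5*1/1) = [3/10, 1/2)
  emit 'f', narrow to [1/10, 7/50)

Answer: symbol=d low=1/10 high=1/2
symbol=f low=1/10 high=7/50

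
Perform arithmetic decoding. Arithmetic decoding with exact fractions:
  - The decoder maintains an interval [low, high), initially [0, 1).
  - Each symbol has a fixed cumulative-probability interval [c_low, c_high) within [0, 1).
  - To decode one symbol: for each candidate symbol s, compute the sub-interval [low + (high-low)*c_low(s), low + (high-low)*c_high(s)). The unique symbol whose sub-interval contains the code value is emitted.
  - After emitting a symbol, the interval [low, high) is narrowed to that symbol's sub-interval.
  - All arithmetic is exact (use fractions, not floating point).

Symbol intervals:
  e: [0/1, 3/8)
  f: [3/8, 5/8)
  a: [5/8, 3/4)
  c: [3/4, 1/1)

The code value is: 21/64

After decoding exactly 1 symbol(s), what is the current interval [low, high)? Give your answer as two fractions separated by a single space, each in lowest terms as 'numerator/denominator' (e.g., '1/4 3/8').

Step 1: interval [0/1, 1/1), width = 1/1 - 0/1 = 1/1
  'e': [0/1 + 1/1*0/1, 0/1 + 1/1*3/8) = [0/1, 3/8) <- contains code 21/64
  'f': [0/1 + 1/1*3/8, 0/1 + 1/1*5/8) = [3/8, 5/8)
  'a': [0/1 + 1/1*5/8, 0/1 + 1/1*3/4) = [5/8, 3/4)
  'c': [0/1 + 1/1*3/4, 0/1 + 1/1*1/1) = [3/4, 1/1)
  emit 'e', narrow to [0/1, 3/8)

Answer: 0/1 3/8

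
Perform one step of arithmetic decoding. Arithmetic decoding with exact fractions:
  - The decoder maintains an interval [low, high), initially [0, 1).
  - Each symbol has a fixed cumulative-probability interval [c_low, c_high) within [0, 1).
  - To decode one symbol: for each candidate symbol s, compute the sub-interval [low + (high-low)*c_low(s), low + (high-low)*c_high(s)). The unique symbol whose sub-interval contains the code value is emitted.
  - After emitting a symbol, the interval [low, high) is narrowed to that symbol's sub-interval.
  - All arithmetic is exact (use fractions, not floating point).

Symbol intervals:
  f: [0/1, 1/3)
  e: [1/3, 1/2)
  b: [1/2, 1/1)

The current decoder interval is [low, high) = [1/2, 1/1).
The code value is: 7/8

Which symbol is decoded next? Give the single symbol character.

Interval width = high − low = 1/1 − 1/2 = 1/2
Scaled code = (code − low) / width = (7/8 − 1/2) / 1/2 = 3/4
  f: [0/1, 1/3) 
  e: [1/3, 1/2) 
  b: [1/2, 1/1) ← scaled code falls here ✓

Answer: b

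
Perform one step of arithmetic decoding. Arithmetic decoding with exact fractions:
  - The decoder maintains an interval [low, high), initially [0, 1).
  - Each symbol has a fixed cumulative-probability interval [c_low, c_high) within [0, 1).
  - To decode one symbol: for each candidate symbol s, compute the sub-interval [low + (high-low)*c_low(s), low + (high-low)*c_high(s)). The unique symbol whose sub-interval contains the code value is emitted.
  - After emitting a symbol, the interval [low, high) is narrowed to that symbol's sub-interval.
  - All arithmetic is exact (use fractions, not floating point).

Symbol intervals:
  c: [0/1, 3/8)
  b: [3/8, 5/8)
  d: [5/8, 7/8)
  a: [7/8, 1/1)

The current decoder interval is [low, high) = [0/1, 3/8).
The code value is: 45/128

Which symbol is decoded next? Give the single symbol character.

Answer: a

Derivation:
Interval width = high − low = 3/8 − 0/1 = 3/8
Scaled code = (code − low) / width = (45/128 − 0/1) / 3/8 = 15/16
  c: [0/1, 3/8) 
  b: [3/8, 5/8) 
  d: [5/8, 7/8) 
  a: [7/8, 1/1) ← scaled code falls here ✓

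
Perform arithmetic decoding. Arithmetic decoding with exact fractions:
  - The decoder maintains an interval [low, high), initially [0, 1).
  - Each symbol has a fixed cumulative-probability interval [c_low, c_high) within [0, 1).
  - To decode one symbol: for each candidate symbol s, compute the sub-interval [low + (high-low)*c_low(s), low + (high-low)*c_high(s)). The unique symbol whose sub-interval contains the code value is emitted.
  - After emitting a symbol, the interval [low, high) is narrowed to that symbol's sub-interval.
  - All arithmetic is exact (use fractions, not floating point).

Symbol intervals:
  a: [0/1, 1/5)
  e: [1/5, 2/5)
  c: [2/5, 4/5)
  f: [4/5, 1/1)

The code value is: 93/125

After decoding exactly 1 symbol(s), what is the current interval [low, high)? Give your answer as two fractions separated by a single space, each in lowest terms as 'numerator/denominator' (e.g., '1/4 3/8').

Step 1: interval [0/1, 1/1), width = 1/1 - 0/1 = 1/1
  'a': [0/1 + 1/1*0/1, 0/1 + 1/1*1/5) = [0/1, 1/5)
  'e': [0/1 + 1/1*1/5, 0/1 + 1/1*2/5) = [1/5, 2/5)
  'c': [0/1 + 1/1*2/5, 0/1 + 1/1*4/5) = [2/5, 4/5) <- contains code 93/125
  'f': [0/1 + 1/1*4/5, 0/1 + 1/1*1/1) = [4/5, 1/1)
  emit 'c', narrow to [2/5, 4/5)

Answer: 2/5 4/5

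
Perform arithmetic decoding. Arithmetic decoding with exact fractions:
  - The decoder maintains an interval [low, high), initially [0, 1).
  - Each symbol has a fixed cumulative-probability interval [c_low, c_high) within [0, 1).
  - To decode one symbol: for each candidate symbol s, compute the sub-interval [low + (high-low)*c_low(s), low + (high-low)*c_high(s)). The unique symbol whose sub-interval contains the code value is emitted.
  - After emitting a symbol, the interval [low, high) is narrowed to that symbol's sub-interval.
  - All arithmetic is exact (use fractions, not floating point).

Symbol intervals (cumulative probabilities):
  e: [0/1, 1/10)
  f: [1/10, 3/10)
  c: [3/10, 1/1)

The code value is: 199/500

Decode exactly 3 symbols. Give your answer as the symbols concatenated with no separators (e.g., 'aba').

Step 1: interval [0/1, 1/1), width = 1/1 - 0/1 = 1/1
  'e': [0/1 + 1/1*0/1, 0/1 + 1/1*1/10) = [0/1, 1/10)
  'f': [0/1 + 1/1*1/10, 0/1 + 1/1*3/10) = [1/10, 3/10)
  'c': [0/1 + 1/1*3/10, 0/1 + 1/1*1/1) = [3/10, 1/1) <- contains code 199/500
  emit 'c', narrow to [3/10, 1/1)
Step 2: interval [3/10, 1/1), width = 1/1 - 3/10 = 7/10
  'e': [3/10 + 7/10*0/1, 3/10 + 7/10*1/10) = [3/10, 37/100)
  'f': [3/10 + 7/10*1/10, 3/10 + 7/10*3/10) = [37/100, 51/100) <- contains code 199/500
  'c': [3/10 + 7/10*3/10, 3/10 + 7/10*1/1) = [51/100, 1/1)
  emit 'f', narrow to [37/100, 51/100)
Step 3: interval [37/100, 51/100), width = 51/100 - 37/100 = 7/50
  'e': [37/100 + 7/50*0/1, 37/100 + 7/50*1/10) = [37/100, 48/125)
  'f': [37/100 + 7/50*1/10, 37/100 + 7/50*3/10) = [48/125, 103/250) <- contains code 199/500
  'c': [37/100 + 7/50*3/10, 37/100 + 7/50*1/1) = [103/250, 51/100)
  emit 'f', narrow to [48/125, 103/250)

Answer: cff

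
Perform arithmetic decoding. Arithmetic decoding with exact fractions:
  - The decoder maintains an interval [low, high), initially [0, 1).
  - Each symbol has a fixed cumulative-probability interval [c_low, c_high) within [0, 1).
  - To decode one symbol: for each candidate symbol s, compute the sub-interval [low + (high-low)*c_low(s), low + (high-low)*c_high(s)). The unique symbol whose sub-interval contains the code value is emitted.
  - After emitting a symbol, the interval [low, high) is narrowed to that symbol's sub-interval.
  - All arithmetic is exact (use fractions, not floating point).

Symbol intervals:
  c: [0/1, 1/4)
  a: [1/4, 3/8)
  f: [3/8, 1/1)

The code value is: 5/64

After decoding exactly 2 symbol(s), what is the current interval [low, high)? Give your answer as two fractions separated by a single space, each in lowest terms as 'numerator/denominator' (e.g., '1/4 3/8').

Answer: 1/16 3/32

Derivation:
Step 1: interval [0/1, 1/1), width = 1/1 - 0/1 = 1/1
  'c': [0/1 + 1/1*0/1, 0/1 + 1/1*1/4) = [0/1, 1/4) <- contains code 5/64
  'a': [0/1 + 1/1*1/4, 0/1 + 1/1*3/8) = [1/4, 3/8)
  'f': [0/1 + 1/1*3/8, 0/1 + 1/1*1/1) = [3/8, 1/1)
  emit 'c', narrow to [0/1, 1/4)
Step 2: interval [0/1, 1/4), width = 1/4 - 0/1 = 1/4
  'c': [0/1 + 1/4*0/1, 0/1 + 1/4*1/4) = [0/1, 1/16)
  'a': [0/1 + 1/4*1/4, 0/1 + 1/4*3/8) = [1/16, 3/32) <- contains code 5/64
  'f': [0/1 + 1/4*3/8, 0/1 + 1/4*1/1) = [3/32, 1/4)
  emit 'a', narrow to [1/16, 3/32)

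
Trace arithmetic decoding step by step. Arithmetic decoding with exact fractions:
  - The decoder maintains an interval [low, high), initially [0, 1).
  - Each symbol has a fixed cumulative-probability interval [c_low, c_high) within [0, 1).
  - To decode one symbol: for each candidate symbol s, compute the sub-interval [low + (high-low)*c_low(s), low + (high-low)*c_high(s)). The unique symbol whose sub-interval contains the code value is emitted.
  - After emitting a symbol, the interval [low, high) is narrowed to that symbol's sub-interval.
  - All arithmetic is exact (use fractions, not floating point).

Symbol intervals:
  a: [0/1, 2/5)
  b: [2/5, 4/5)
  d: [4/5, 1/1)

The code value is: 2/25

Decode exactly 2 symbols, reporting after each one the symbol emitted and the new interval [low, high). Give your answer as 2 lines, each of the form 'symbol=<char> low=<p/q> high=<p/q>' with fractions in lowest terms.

Answer: symbol=a low=0/1 high=2/5
symbol=a low=0/1 high=4/25

Derivation:
Step 1: interval [0/1, 1/1), width = 1/1 - 0/1 = 1/1
  'a': [0/1 + 1/1*0/1, 0/1 + 1/1*2/5) = [0/1, 2/5) <- contains code 2/25
  'b': [0/1 + 1/1*2/5, 0/1 + 1/1*4/5) = [2/5, 4/5)
  'd': [0/1 + 1/1*4/5, 0/1 + 1/1*1/1) = [4/5, 1/1)
  emit 'a', narrow to [0/1, 2/5)
Step 2: interval [0/1, 2/5), width = 2/5 - 0/1 = 2/5
  'a': [0/1 + 2/5*0/1, 0/1 + 2/5*2/5) = [0/1, 4/25) <- contains code 2/25
  'b': [0/1 + 2/5*2/5, 0/1 + 2/5*4/5) = [4/25, 8/25)
  'd': [0/1 + 2/5*4/5, 0/1 + 2/5*1/1) = [8/25, 2/5)
  emit 'a', narrow to [0/1, 4/25)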